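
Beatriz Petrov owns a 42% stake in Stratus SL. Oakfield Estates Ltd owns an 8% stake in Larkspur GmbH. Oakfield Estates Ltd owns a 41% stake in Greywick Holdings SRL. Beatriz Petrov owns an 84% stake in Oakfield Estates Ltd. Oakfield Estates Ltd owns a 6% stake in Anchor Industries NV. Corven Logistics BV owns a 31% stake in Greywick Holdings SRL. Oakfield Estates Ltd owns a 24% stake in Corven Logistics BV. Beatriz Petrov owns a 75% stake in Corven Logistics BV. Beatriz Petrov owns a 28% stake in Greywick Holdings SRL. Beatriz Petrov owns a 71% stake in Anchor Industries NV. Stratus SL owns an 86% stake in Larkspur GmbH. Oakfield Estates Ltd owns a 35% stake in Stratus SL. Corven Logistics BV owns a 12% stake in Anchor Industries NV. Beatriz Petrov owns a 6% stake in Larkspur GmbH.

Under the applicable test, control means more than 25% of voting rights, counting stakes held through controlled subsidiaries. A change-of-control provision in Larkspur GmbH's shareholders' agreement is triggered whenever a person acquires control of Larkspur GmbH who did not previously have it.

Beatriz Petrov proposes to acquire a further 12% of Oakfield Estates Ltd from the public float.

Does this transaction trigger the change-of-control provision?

No

The purchase changes only Beatriz's holdings, so Beatriz is the only person who could newly come to control Larkspur.
Beatriz holds 84% of Oakfield, so Beatriz controls Oakfield.
Oakfield and Beatriz together hold 35% + 42% = 77% of Stratus, so Beatriz controls Stratus.
Beatriz and Oakfield and Stratus together hold 6% + 8% + 86% = 100% of Larkspur, so Beatriz controls Larkspur.
So Beatriz already controls Larkspur before the transaction.
After the purchase, Beatriz's direct stake in Oakfield rises to 84% + 12% = 96%.
Beatriz controlled Larkspur already, so this is not a new person acquiring control; every other person's position is unchanged or reduced.
No new person acquires control, so the clause is not triggered.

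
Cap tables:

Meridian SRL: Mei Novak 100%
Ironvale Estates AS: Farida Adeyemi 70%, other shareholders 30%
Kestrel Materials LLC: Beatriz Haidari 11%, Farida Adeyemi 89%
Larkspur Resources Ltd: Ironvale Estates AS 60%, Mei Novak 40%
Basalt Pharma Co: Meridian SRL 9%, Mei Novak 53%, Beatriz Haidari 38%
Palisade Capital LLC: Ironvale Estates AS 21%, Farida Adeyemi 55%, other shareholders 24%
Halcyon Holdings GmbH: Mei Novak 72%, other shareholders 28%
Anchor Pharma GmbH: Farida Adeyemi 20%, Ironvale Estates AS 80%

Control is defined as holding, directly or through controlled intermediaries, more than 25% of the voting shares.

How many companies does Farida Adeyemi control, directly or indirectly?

5

Farida holds 70% of Ironvale, so Farida controls Ironvale.
Farida holds 89% of Kestrel, so Farida controls Kestrel.
Ironvale holds 60% of Larkspur, so Farida controls Larkspur.
Ironvale and Farida together hold 21% + 55% = 76% of Palisade, so Farida controls Palisade.
Farida and Ironvale together hold 20% + 80% = 100% of Anchor, so Farida controls Anchor.
No other company's threshold is met.
Farida controls 5 companies.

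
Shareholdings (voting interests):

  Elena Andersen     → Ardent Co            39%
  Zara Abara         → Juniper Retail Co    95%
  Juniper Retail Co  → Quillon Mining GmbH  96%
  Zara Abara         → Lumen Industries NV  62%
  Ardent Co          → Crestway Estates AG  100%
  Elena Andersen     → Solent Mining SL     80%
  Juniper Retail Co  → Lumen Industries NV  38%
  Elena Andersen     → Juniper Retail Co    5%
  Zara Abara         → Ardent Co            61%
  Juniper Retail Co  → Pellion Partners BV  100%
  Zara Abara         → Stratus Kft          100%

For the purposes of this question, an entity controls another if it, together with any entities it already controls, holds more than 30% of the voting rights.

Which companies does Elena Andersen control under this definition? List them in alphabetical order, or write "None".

Ardent Co, Crestway Estates AG, Solent Mining SL

Elena holds 39% of Ardent, so Elena controls Ardent.
Ardent holds 100% of Crestway, so Elena controls Crestway.
Elena holds 80% of Solent, so Elena controls Solent.
No other company's threshold is met.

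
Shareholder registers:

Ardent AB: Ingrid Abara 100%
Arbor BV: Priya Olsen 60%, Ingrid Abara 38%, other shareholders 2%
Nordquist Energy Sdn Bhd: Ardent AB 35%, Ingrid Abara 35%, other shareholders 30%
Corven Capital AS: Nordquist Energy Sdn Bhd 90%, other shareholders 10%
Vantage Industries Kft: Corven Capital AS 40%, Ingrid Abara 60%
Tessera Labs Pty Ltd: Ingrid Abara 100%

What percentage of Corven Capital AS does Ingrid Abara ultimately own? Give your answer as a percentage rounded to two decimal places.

Ingrid reaches Corven along 2 paths.
Via Ardent → Nordquist: 100% × 35% × 90% = 31.5%.
Via Nordquist: 35% × 90% = 31.5%.
Total: 31.5% + 31.5% = 63%.
Rounded: 63.00%.

63.00%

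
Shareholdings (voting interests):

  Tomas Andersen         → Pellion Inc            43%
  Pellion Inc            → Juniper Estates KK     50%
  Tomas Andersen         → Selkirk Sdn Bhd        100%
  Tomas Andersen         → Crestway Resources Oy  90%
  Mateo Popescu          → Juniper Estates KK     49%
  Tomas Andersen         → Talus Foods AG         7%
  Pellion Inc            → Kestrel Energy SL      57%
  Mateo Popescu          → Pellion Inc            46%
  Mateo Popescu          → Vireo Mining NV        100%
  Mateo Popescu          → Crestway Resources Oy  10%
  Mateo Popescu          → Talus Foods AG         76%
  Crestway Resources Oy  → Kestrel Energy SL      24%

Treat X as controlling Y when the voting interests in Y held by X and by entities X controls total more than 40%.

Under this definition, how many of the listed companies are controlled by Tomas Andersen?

5

Tomas holds 90% of Crestway, so Tomas controls Crestway.
Tomas holds 43% of Pellion, so Tomas controls Pellion.
Pellion and Crestway together hold 57% + 24% = 81% of Kestrel, so Tomas controls Kestrel.
Pellion holds 50% of Juniper, so Tomas controls Juniper.
Tomas holds 100% of Selkirk, so Tomas controls Selkirk.
No other company's threshold is met.
Tomas controls 5 companies.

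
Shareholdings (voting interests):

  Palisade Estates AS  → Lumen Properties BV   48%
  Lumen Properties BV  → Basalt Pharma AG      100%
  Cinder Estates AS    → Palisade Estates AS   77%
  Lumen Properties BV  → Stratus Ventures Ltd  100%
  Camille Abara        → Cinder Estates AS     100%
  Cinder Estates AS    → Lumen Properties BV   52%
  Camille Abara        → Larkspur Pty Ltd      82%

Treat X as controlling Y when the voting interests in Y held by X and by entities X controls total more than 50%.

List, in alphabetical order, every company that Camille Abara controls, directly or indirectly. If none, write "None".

Basalt Pharma AG, Cinder Estates AS, Larkspur Pty Ltd, Lumen Properties BV, Palisade Estates AS, Stratus Ventures Ltd

Camille holds 100% of Cinder, so Camille controls Cinder.
Cinder holds 77% of Palisade, so Camille controls Palisade.
Palisade and Cinder together hold 48% + 52% = 100% of Lumen, so Camille controls Lumen.
Camille holds 82% of Larkspur, so Camille controls Larkspur.
Lumen holds 100% of Basalt, so Camille controls Basalt.
Lumen holds 100% of Stratus, so Camille controls Stratus.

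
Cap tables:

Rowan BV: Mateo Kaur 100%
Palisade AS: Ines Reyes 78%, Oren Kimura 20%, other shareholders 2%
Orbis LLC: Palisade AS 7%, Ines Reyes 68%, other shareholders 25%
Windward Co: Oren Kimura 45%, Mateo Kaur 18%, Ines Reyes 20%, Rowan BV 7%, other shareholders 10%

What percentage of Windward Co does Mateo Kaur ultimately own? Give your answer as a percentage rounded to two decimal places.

25.00%

Mateo reaches Windward along 2 paths.
Direct stake: 18% = 18%.
Via Rowan: 100% × 7% = 7%.
Total: 18% + 7% = 25%.
Rounded: 25.00%.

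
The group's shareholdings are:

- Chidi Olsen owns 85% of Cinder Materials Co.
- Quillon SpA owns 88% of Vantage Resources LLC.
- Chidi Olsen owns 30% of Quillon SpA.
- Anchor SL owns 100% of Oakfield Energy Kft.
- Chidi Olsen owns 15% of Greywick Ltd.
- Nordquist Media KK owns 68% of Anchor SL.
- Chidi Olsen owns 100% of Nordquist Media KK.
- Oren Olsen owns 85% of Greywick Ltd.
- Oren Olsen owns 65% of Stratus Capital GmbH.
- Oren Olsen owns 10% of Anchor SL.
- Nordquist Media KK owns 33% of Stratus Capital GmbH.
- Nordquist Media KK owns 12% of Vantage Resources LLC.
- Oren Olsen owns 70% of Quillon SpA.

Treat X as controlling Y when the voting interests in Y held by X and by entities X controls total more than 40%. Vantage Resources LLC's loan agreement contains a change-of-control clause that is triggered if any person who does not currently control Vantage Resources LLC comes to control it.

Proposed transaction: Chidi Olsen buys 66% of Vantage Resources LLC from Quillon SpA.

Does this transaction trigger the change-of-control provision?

Yes

The purchase adds only to Chidi's holdings (Quillon's stake shrinks), so Chidi is the only person who could newly come to control Vantage.
Chidi holds 100% of Nordquist, so Chidi controls Nordquist.
Nordquist holds 68% of Anchor, so Chidi controls Anchor.
Chidi holds 85% of Cinder, so Chidi controls Cinder.
Anchor holds 100% of Oakfield, so Chidi controls Oakfield.
In Vantage, Chidi's side holds only 12%, not > 40%.
So before the transaction, Chidi does not control Vantage.
After the purchase, Chidi holds 66% of Vantage directly, and Quillon's stake falls to 22%.
Nordquist and Chidi together hold 12% + 66% = 78% of Vantage, so Chidi controls Vantage.
Chidi did not control Vantage before and does after, so the clause is triggered.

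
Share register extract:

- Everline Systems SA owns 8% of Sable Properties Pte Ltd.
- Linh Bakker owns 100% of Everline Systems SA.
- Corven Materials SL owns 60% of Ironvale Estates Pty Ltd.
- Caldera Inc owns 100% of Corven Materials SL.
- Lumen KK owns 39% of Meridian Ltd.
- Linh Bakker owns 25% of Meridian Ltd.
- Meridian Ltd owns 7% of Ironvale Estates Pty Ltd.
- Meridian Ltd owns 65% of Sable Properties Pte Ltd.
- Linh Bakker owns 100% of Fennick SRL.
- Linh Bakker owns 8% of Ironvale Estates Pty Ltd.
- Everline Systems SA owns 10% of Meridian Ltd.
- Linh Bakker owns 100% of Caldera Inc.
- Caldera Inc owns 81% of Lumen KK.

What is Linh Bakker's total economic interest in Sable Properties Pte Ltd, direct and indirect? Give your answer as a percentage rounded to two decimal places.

51.28%

Linh reaches Sable along 4 paths.
Via Everline: 100% × 8% = 8%.
Via Meridian: 25% × 65% = 16.25%.
Via Caldera → Lumen → Meridian: 100% × 81% × 39% × 65% = 20.5335%.
Via Everline → Meridian: 100% × 10% × 65% = 6.5%.
Total: 8% + 16.25% + 20.5335% + 6.5% = 51.2835%.
Rounded: 51.28%.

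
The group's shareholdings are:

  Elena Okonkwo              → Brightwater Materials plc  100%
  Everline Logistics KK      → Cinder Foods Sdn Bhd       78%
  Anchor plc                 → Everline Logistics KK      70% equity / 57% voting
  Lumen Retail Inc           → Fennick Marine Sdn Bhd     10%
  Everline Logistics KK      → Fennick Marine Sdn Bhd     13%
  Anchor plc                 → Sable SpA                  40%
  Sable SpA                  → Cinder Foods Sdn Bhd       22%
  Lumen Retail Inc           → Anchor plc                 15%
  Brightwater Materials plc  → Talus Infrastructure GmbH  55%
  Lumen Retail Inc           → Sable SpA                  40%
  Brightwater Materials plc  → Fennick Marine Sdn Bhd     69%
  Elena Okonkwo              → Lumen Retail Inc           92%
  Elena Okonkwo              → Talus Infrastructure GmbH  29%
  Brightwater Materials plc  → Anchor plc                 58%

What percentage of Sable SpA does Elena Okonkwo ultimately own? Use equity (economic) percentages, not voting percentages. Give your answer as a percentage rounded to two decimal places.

Elena reaches Sable along 3 paths.
Via Lumen: 92% × 40% = 36.8%.
Via Lumen → Anchor: 92% × 15% × 40% = 5.52%.
Via Brightwater → Anchor: 100% × 58% × 40% = 23.2%.
Total: 36.8% + 5.52% + 23.2% = 65.52%.

65.52%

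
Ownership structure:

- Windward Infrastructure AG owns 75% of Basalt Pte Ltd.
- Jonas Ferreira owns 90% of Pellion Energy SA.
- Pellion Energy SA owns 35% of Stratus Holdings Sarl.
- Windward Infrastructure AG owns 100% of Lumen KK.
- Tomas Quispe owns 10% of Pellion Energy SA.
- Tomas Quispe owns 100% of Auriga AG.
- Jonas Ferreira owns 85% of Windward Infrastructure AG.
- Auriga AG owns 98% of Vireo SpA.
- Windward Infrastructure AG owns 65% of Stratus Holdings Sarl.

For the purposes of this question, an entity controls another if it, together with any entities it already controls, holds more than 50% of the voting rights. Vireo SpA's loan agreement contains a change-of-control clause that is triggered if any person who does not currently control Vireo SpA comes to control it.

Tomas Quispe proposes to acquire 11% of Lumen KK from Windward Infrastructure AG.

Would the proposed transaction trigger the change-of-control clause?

The purchase adds only to Tomas's holdings (Windward's stake shrinks), so Tomas is the only person who could newly come to control Vireo.
Tomas holds 100% of Auriga, so Tomas controls Auriga.
Auriga holds 98% of Vireo, so Tomas controls Vireo.
So Tomas already controls Vireo before the transaction.
After the purchase, Tomas holds 11% of Lumen directly, and Windward's stake falls to 89%.
Tomas controlled Vireo already, so this is not a new person acquiring control; every other person's position is unchanged or reduced.
No new person acquires control, so the clause is not triggered.

No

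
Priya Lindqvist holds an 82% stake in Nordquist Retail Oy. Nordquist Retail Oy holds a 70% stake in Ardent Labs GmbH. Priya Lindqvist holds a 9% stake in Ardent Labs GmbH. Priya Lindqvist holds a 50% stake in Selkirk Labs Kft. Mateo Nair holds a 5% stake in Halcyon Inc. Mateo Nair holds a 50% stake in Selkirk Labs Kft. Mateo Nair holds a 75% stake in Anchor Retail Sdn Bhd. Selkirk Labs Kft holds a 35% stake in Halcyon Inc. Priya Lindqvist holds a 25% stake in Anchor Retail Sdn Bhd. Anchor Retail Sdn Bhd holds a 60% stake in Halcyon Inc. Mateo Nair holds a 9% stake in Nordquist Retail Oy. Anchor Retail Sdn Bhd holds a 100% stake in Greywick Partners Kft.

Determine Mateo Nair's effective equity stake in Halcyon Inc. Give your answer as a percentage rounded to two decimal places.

67.50%

Mateo reaches Halcyon along 3 paths.
Direct stake: 5% = 5%.
Via Selkirk: 50% × 35% = 17.5%.
Via Anchor: 75% × 60% = 45%.
Total: 5% + 17.5% + 45% = 67.5%.
Rounded: 67.50%.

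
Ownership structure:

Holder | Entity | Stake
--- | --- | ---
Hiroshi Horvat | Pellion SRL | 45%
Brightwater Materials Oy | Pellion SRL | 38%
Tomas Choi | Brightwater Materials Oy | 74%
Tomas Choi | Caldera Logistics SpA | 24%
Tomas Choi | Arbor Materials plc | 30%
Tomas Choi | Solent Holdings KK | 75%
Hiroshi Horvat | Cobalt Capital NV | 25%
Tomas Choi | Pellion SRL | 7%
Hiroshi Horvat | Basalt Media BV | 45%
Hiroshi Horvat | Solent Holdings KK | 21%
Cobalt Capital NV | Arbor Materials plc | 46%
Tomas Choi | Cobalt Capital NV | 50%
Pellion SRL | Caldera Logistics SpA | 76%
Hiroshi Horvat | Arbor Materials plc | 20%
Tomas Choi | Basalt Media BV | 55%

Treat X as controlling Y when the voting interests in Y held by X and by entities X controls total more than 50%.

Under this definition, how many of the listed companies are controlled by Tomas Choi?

3

Tomas holds 74% of Brightwater, so Tomas controls Brightwater.
Tomas holds 55% of Basalt, so Tomas controls Basalt.
Tomas holds 75% of Solent, so Tomas controls Solent.
No other company's threshold is met.
Tomas controls 3 companies.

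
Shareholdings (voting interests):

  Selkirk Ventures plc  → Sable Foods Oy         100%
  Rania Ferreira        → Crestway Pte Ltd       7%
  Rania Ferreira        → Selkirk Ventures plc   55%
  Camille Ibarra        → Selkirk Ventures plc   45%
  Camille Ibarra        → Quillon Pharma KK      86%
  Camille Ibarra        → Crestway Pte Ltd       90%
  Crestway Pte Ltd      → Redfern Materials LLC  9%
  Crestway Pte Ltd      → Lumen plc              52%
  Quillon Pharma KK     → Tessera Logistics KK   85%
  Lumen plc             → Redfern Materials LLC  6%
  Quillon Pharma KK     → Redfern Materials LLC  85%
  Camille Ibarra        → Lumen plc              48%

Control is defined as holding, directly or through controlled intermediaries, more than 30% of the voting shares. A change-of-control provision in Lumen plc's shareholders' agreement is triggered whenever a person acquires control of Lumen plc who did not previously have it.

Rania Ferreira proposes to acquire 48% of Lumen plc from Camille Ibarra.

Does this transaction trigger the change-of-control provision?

The purchase adds only to Rania's holdings (Camille's stake shrinks), so Rania is the only person who could newly come to control Lumen.
Rania holds 55% of Selkirk, so Rania controls Selkirk.
Selkirk holds 100% of Sable, so Rania controls Sable.
Neither Rania nor any entity Rania controls holds any voting interest in Lumen.
So before the transaction, Rania does not control Lumen.
After the purchase, Rania holds 48% of Lumen directly, and Camille's stake falls to 0%.
Rania holds 48% of Lumen, so Rania controls Lumen.
Rania did not control Lumen before and does after, so the clause is triggered.

Yes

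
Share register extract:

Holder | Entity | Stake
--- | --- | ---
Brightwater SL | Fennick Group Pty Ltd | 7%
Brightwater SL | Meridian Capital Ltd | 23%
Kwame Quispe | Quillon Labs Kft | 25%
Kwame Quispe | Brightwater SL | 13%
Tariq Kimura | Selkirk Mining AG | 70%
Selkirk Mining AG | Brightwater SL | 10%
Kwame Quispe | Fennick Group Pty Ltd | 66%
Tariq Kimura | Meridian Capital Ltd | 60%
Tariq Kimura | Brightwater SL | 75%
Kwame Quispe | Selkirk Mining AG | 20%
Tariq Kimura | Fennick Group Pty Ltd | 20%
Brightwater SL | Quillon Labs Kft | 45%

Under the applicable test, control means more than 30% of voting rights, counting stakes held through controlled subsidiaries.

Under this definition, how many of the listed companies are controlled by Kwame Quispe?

1

Kwame holds 66% of Fennick, so Kwame controls Fennick.
No other company's threshold is met.
Kwame controls 1 company.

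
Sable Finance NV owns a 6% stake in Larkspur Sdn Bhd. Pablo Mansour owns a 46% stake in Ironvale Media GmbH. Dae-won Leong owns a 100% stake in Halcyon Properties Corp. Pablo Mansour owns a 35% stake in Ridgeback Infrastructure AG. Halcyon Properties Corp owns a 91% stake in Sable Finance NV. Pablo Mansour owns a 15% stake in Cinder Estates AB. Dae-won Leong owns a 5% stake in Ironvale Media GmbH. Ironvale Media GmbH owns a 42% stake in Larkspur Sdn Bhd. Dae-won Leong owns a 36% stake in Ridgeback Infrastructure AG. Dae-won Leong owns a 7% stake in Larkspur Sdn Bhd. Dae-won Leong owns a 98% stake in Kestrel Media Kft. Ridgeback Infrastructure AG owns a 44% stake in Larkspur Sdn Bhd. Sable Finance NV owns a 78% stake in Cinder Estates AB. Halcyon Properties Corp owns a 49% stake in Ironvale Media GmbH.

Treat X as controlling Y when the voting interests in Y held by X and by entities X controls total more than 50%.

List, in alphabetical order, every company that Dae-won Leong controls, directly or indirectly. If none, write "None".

Dae-won holds 100% of Halcyon, so Dae-won controls Halcyon.
Dae-won and Halcyon together hold 5% + 49% = 54% of Ironvale, so Dae-won controls Ironvale.
Dae-won holds 98% of Kestrel, so Dae-won controls Kestrel.
Halcyon holds 91% of Sable, so Dae-won controls Sable.
Sable holds 78% of Cinder, so Dae-won controls Cinder.
Sable and Ironvale and Dae-won together hold 6% + 42% + 7% = 55% of Larkspur, so Dae-won controls Larkspur.
No other company's threshold is met.

Cinder Estates AB, Halcyon Properties Corp, Ironvale Media GmbH, Kestrel Media Kft, Larkspur Sdn Bhd, Sable Finance NV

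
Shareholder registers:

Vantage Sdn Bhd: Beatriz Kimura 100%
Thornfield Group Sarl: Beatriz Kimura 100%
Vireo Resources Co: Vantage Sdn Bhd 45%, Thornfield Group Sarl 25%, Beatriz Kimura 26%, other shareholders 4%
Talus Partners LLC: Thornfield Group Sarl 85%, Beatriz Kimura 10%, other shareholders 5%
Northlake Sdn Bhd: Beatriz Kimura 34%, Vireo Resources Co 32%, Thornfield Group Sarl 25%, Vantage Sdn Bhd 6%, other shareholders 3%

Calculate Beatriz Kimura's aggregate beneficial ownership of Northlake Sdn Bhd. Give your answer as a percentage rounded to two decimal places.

95.72%

Beatriz reaches Northlake along 6 paths.
Direct stake: 34% = 34%.
Via Vantage → Vireo: 100% × 45% × 32% = 14.4%.
Via Thornfield → Vireo: 100% × 25% × 32% = 8%.
Via Vireo: 26% × 32% = 8.32%.
Via Thornfield: 100% × 25% = 25%.
Via Vantage: 100% × 6% = 6%.
Total: 34% + 14.4% + 8% + 8.32% + 25% + 6% = 95.72%.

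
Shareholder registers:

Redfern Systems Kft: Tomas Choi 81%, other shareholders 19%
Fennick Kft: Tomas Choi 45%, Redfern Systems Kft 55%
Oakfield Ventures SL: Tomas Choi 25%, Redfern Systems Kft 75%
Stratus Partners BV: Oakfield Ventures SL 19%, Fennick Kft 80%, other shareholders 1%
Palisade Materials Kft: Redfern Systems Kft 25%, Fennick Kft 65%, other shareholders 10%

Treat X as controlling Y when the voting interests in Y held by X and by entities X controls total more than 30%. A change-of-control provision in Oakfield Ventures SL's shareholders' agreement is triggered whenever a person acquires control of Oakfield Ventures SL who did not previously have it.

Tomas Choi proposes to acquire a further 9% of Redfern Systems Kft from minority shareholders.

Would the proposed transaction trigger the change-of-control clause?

No

The purchase changes only Tomas's holdings, so Tomas is the only person who could newly come to control Oakfield.
Tomas holds 81% of Redfern, so Tomas controls Redfern.
Tomas and Redfern together hold 25% + 75% = 100% of Oakfield, so Tomas controls Oakfield.
So Tomas already controls Oakfield before the transaction.
After the purchase, Tomas's direct stake in Redfern rises to 81% + 9% = 90%.
Tomas controlled Oakfield already, so this is not a new person acquiring control; every other person's position is unchanged or reduced.
No new person acquires control, so the clause is not triggered.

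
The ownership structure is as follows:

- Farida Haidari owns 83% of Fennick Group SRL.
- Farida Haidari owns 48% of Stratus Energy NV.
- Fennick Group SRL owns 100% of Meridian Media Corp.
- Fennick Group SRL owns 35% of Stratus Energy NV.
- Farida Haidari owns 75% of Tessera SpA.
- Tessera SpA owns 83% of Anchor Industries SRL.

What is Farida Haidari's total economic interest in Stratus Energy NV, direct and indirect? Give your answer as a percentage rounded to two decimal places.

Farida reaches Stratus along 2 paths.
Via Fennick: 83% × 35% = 29.05%.
Direct stake: 48% = 48%.
Total: 29.05% + 48% = 77.05%.

77.05%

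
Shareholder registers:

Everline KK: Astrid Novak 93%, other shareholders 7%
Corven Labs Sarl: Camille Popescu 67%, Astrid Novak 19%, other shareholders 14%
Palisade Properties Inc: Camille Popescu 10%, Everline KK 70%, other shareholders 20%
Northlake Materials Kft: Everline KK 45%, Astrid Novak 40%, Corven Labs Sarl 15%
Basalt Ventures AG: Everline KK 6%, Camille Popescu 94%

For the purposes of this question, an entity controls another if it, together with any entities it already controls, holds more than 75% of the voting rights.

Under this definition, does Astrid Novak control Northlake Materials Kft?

Astrid holds 93% of Everline, so Astrid controls Everline.
Everline and Astrid together hold 45% + 40% = 85% of Northlake, so Astrid controls Northlake.

Yes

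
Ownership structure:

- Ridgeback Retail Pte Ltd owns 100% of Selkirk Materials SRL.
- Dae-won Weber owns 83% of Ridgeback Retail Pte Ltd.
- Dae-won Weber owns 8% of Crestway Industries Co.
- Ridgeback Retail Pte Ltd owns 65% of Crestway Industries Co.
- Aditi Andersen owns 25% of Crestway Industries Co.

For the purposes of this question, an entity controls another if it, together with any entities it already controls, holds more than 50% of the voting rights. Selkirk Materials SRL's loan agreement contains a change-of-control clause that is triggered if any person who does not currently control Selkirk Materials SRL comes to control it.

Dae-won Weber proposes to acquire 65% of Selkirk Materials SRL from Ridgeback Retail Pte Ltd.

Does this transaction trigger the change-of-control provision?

No

The purchase adds only to Dae-won's holdings (Ridgeback's stake shrinks), so Dae-won is the only person who could newly come to control Selkirk.
Dae-won holds 83% of Ridgeback, so Dae-won controls Ridgeback.
Ridgeback holds 100% of Selkirk, so Dae-won controls Selkirk.
So Dae-won already controls Selkirk before the transaction.
After the purchase, Dae-won holds 65% of Selkirk directly, and Ridgeback's stake falls to 35%.
Dae-won controlled Selkirk already, so this is not a new person acquiring control; every other person's position is unchanged or reduced.
No new person acquires control, so the clause is not triggered.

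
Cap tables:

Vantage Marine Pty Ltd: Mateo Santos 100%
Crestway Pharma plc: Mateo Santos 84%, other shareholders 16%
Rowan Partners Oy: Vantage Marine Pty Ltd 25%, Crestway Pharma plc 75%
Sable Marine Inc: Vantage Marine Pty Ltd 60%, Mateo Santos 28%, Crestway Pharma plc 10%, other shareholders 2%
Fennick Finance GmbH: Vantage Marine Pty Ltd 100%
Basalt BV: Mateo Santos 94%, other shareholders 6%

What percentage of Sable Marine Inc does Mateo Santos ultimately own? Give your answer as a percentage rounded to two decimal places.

Mateo reaches Sable along 3 paths.
Via Vantage: 100% × 60% = 60%.
Direct stake: 28% = 28%.
Via Crestway: 84% × 10% = 8.4%.
Total: 60% + 28% + 8.4% = 96.4%.
Rounded: 96.40%.

96.40%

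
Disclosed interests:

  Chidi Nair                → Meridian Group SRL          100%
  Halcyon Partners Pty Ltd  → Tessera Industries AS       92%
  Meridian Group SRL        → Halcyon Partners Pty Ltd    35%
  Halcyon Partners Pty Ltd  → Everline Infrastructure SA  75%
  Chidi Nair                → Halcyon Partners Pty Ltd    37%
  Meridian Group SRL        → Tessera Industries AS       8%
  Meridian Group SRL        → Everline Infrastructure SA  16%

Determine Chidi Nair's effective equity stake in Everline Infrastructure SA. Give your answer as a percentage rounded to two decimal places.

Chidi reaches Everline along 3 paths.
Via Meridian → Halcyon: 100% × 35% × 75% = 26.25%.
Via Halcyon: 37% × 75% = 27.75%.
Via Meridian: 100% × 16% = 16%.
Total: 26.25% + 27.75% + 16% = 70%.
Rounded: 70.00%.

70.00%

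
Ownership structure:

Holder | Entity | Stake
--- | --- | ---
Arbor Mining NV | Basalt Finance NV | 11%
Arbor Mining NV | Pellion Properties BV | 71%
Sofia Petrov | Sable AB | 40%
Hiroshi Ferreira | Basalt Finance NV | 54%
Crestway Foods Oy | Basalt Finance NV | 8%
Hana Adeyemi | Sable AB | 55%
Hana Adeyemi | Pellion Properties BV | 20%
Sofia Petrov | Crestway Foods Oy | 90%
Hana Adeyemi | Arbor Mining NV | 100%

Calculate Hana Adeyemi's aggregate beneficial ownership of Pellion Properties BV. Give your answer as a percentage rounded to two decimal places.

91.00%

Hana reaches Pellion along 2 paths.
Direct stake: 20% = 20%.
Via Arbor: 100% × 71% = 71%.
Total: 20% + 71% = 91%.
Rounded: 91.00%.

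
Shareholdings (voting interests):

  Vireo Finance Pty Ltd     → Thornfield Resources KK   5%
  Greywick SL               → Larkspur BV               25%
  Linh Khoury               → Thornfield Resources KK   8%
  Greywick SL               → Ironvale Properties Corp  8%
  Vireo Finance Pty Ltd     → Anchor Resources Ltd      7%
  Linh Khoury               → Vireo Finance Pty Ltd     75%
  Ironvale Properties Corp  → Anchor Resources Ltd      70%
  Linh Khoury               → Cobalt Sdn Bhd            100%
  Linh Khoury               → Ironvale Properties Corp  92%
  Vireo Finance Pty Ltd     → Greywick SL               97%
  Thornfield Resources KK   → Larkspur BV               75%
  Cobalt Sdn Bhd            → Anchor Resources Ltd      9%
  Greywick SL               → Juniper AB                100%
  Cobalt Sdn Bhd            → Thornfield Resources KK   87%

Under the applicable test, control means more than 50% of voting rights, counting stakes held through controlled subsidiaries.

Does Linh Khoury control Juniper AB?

Linh holds 75% of Vireo, so Linh controls Vireo.
Vireo holds 97% of Greywick, so Linh controls Greywick.
Greywick holds 100% of Juniper, so Linh controls Juniper.

Yes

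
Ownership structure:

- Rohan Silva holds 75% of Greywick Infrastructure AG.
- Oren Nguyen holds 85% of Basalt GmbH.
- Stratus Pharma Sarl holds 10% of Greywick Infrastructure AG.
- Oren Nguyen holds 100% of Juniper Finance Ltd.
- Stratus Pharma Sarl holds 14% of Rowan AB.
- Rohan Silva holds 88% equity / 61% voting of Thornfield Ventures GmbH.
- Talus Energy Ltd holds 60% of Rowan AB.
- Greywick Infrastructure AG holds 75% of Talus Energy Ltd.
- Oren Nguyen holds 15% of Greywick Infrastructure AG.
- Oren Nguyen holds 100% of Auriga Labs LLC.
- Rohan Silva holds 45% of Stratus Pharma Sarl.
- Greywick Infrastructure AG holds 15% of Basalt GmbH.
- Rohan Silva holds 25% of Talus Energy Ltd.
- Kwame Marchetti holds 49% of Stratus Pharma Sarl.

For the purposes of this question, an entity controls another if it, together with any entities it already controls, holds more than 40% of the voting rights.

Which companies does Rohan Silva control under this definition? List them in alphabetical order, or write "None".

Greywick Infrastructure AG, Rowan AB, Stratus Pharma Sarl, Talus Energy Ltd, Thornfield Ventures GmbH

Rohan holds 45% of Stratus, so Rohan controls Stratus.
Rohan and Stratus together hold 75% + 10% = 85% of Greywick, so Rohan controls Greywick.
Rohan holds 61% of Thornfield, so Rohan controls Thornfield.
Rohan and Greywick together hold 25% + 75% = 100% of Talus, so Rohan controls Talus.
Talus and Stratus together hold 60% + 14% = 74% of Rowan, so Rohan controls Rowan.
No other company's threshold is met.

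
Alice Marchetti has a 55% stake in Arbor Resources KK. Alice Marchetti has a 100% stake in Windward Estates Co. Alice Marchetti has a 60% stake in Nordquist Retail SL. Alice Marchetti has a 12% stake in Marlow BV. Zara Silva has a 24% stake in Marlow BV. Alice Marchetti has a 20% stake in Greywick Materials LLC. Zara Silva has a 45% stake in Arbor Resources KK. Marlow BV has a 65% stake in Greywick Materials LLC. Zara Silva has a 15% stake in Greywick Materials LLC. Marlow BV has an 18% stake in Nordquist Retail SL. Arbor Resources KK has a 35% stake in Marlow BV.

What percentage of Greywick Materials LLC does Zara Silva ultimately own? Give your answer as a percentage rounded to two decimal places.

Zara reaches Greywick along 3 paths.
Direct stake: 15% = 15%.
Via Marlow: 24% × 65% = 15.6%.
Via Arbor → Marlow: 45% × 35% × 65% = 10.2375%.
Total: 15% + 15.6% + 10.2375% = 40.8375%.
Rounded: 40.84%.

40.84%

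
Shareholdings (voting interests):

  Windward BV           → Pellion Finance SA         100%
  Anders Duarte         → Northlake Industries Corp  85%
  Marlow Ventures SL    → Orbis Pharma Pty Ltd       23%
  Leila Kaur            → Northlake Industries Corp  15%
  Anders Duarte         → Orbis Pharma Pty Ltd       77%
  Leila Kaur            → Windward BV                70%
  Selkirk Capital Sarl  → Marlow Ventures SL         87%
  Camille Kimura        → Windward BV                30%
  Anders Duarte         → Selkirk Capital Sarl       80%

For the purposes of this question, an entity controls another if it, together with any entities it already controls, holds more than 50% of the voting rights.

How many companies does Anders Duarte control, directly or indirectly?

Anders holds 80% of Selkirk, so Anders controls Selkirk.
Anders holds 85% of Northlake, so Anders controls Northlake.
Selkirk holds 87% of Marlow, so Anders controls Marlow.
Marlow and Anders together hold 23% + 77% = 100% of Orbis, so Anders controls Orbis.
No other company's threshold is met.
Anders controls 4 companies.

4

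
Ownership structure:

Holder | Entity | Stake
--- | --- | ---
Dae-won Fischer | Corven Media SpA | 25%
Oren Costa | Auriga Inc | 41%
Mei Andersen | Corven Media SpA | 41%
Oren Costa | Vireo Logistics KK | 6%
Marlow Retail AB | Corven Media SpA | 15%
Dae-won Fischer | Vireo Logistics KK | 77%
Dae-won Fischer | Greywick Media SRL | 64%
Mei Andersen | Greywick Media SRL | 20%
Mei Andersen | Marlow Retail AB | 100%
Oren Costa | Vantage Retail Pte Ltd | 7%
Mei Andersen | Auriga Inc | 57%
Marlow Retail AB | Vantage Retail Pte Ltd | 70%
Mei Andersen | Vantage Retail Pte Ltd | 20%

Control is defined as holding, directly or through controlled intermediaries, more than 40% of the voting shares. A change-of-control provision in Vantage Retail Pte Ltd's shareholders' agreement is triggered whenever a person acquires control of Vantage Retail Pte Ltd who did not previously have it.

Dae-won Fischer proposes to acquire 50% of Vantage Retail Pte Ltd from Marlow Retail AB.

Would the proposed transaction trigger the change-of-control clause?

Yes

The purchase adds only to Dae-won's holdings (Marlow's stake shrinks), so Dae-won is the only person who could newly come to control Vantage.
Dae-won holds 64% of Greywick, so Dae-won controls Greywick.
Dae-won holds 77% of Vireo, so Dae-won controls Vireo.
Neither Dae-won nor any entity Dae-won controls holds any voting interest in Vantage.
So before the transaction, Dae-won does not control Vantage.
After the purchase, Dae-won holds 50% of Vantage directly, and Marlow's stake falls to 20%.
Dae-won holds 50% of Vantage, so Dae-won controls Vantage.
Dae-won did not control Vantage before and does after, so the clause is triggered.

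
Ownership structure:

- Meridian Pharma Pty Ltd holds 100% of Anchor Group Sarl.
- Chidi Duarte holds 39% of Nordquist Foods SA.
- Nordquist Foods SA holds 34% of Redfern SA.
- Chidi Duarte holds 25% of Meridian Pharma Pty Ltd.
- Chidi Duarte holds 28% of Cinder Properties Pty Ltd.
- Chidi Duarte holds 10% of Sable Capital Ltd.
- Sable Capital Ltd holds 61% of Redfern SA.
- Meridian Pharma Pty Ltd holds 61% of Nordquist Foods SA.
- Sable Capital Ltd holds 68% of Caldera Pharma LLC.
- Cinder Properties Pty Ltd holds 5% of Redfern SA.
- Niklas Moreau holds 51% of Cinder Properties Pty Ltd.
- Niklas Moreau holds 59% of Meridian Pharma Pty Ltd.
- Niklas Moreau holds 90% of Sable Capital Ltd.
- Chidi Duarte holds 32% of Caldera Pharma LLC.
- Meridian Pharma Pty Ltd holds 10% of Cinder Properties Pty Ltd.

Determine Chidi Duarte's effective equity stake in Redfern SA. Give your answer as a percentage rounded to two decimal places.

Chidi reaches Redfern along 5 paths.
Via Sable: 10% × 61% = 6.1%.
Via Meridian → Nordquist: 25% × 61% × 34% = 5.185%.
Via Nordquist: 39% × 34% = 13.26%.
Via Cinder: 28% × 5% = 1.4%.
Via Meridian → Cinder: 25% × 10% × 5% = 0.125%.
Total: 6.1% + 5.185% + 13.26% + 1.4% + 0.125% = 26.07%.

26.07%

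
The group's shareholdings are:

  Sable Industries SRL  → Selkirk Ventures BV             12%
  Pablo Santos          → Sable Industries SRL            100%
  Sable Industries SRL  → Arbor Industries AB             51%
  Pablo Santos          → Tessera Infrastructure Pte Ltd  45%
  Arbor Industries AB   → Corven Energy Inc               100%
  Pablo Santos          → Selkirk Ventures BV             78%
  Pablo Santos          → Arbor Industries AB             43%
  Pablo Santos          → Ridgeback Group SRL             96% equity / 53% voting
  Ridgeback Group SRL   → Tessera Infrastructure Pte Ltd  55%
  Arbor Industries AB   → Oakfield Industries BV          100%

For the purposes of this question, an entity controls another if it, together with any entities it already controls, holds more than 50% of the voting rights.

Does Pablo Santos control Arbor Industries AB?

Pablo holds 100% of Sable, so Pablo controls Sable.
Sable and Pablo together hold 51% + 43% = 94% of Arbor, so Pablo controls Arbor.

Yes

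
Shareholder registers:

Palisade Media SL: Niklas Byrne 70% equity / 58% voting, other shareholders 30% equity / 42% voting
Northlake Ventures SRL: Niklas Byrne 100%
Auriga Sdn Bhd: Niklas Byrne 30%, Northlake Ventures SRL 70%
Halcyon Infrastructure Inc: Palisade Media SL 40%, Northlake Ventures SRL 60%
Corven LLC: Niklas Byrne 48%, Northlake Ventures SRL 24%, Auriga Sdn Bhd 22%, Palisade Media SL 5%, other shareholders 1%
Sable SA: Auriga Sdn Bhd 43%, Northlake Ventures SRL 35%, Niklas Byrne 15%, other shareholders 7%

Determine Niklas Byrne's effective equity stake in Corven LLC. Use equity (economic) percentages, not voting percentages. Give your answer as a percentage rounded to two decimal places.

Niklas reaches Corven along 5 paths.
Direct stake: 48% = 48%.
Via Northlake: 100% × 24% = 24%.
Via Auriga: 30% × 22% = 6.6%.
Via Northlake → Auriga: 100% × 70% × 22% = 15.4%.
Via Palisade: 70% × 5% = 3.5%.
Total: 48% + 24% + 6.6% + 15.4% + 3.5% = 97.5%.
Rounded: 97.50%.

97.50%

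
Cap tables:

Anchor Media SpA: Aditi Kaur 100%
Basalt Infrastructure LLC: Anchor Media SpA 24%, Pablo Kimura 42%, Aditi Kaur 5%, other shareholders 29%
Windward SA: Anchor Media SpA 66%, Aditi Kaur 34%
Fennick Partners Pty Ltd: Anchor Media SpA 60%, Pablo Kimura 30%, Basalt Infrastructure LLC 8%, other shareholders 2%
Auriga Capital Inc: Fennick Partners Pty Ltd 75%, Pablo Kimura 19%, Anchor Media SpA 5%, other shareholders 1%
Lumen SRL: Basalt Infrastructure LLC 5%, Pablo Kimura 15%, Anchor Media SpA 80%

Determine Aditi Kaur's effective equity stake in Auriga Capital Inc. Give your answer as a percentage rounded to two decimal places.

51.74%

Aditi reaches Auriga along 4 paths.
Via Anchor → Fennick: 100% × 60% × 75% = 45%.
Via Anchor → Basalt → Fennick: 100% × 24% × 8% × 75% = 1.44%.
Via Basalt → Fennick: 5% × 8% × 75% = 0.3%.
Via Anchor: 100% × 5% = 5%.
Total: 45% + 1.44% + 0.3% + 5% = 51.74%.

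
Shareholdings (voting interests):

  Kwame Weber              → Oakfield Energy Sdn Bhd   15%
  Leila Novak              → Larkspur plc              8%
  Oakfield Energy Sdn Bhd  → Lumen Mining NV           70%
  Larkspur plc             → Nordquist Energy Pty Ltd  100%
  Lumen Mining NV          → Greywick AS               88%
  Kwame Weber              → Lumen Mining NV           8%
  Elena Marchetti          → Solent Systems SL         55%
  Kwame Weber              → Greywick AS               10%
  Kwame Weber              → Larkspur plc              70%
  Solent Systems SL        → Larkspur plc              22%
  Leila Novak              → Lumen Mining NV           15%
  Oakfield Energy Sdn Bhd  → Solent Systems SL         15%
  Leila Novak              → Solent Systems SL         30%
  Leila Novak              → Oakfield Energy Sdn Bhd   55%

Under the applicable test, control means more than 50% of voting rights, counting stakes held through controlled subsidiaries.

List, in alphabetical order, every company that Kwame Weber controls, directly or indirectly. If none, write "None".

Kwame holds 70% of Larkspur, so Kwame controls Larkspur.
Larkspur holds 100% of Nordquist, so Kwame controls Nordquist.
No other company's threshold is met.

Larkspur plc, Nordquist Energy Pty Ltd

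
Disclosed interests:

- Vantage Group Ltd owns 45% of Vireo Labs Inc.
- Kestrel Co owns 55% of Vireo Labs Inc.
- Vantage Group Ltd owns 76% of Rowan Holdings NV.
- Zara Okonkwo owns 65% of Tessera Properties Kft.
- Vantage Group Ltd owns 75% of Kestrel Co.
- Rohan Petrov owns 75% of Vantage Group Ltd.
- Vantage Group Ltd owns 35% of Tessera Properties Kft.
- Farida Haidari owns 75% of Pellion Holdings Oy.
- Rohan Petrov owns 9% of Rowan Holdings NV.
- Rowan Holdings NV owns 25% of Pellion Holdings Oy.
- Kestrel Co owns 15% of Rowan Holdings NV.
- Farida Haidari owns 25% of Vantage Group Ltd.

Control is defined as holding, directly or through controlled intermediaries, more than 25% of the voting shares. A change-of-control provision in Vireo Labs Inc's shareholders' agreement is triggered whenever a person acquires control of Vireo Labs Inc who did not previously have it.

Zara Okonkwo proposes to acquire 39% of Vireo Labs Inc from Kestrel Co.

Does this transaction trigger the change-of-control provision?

The purchase adds only to Zara's holdings (Kestrel's stake shrinks), so Zara is the only person who could newly come to control Vireo.
Zara holds 65% of Tessera, so Zara controls Tessera.
Neither Zara nor any entity Zara controls holds any voting interest in Vireo.
So before the transaction, Zara does not control Vireo.
After the purchase, Zara holds 39% of Vireo directly, and Kestrel's stake falls to 16%.
Zara holds 39% of Vireo, so Zara controls Vireo.
Zara did not control Vireo before and does after, so the clause is triggered.

Yes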